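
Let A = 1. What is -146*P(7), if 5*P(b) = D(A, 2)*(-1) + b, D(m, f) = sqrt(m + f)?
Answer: -1022/5 + 146*sqrt(3)/5 ≈ -153.82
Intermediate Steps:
D(m, f) = sqrt(f + m)
P(b) = -sqrt(3)/5 + b/5 (P(b) = (sqrt(2 + 1)*(-1) + b)/5 = (sqrt(3)*(-1) + b)/5 = (-sqrt(3) + b)/5 = (b - sqrt(3))/5 = -sqrt(3)/5 + b/5)
-146*P(7) = -146*(-sqrt(3)/5 + (1/5)*7) = -146*(-sqrt(3)/5 + 7/5) = -146*(7/5 - sqrt(3)/5) = -1022/5 + 146*sqrt(3)/5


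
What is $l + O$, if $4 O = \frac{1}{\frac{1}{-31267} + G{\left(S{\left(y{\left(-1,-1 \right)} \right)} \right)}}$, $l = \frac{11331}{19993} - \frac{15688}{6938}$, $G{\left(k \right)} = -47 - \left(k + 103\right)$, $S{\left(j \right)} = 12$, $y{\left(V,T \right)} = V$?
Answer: $- \frac{2383200115193499}{1405217569251340} \approx -1.696$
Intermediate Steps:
$G{\left(k \right)} = -150 - k$ ($G{\left(k \right)} = -47 - \left(103 + k\right) = -150 - k$)
$l = - \frac{117517853}{69355717}$ ($l = 11331 \cdot \frac{1}{19993} - \frac{7844}{3469} = \frac{11331}{19993} - \frac{7844}{3469} = - \frac{117517853}{69355717} \approx -1.6944$)
$O = - \frac{31267}{20261020}$ ($O = \frac{1}{4 \left(\frac{1}{-31267} - 162\right)} = \frac{1}{4 \left(- \frac{1}{31267} - 162\right)} = \frac{1}{4 \left(- \frac{5065255}{31267}\right)} = \frac{1}{4} \left(- \frac{31267}{5065255}\right) = - \frac{31267}{20261020} \approx -0.0015432$)
$l + O = - \frac{117517853}{69355717} - \frac{31267}{20261020} = - \frac{2383200115193499}{1405217569251340}$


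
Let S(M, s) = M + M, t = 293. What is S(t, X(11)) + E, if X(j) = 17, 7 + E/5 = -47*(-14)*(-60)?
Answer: -196849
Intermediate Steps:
E = -197435 (E = -35 + 5*(-47*(-14)*(-60)) = -35 + 5*(658*(-60)) = -35 + 5*(-39480) = -35 - 197400 = -197435)
S(M, s) = 2*M
S(t, X(11)) + E = 2*293 - 197435 = 586 - 197435 = -196849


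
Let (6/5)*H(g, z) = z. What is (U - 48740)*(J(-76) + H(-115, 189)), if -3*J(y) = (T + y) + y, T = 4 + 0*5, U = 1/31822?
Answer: -1924796310239/190932 ≈ -1.0081e+7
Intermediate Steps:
H(g, z) = 5*z/6
U = 1/31822 ≈ 3.1425e-5
T = 4 (T = 4 + 0 = 4)
J(y) = -4/3 - 2*y/3 (J(y) = -((4 + y) + y)/3 = -(4 + 2*y)/3 = -4/3 - 2*y/3)
(U - 48740)*(J(-76) + H(-115, 189)) = (1/31822 - 48740)*((-4/3 - 2/3*(-76)) + (5/6)*189) = -1551004279*((-4/3 + 152/3) + 315/2)/31822 = -1551004279*(148/3 + 315/2)/31822 = -1551004279/31822*1241/6 = -1924796310239/190932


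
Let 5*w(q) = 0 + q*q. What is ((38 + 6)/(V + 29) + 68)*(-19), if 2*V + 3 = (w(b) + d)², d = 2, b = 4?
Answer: -2691692/2051 ≈ -1312.4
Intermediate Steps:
w(q) = q²/5 (w(q) = (0 + q*q)/5 = (0 + q²)/5 = q²/5)
V = 601/50 (V = -3/2 + ((⅕)*4² + 2)²/2 = -3/2 + ((⅕)*16 + 2)²/2 = -3/2 + (16/5 + 2)²/2 = -3/2 + (26/5)²/2 = -3/2 + (½)*(676/25) = -3/2 + 338/25 = 601/50 ≈ 12.020)
((38 + 6)/(V + 29) + 68)*(-19) = ((38 + 6)/(601/50 + 29) + 68)*(-19) = (44/(2051/50) + 68)*(-19) = (44*(50/2051) + 68)*(-19) = (2200/2051 + 68)*(-19) = (141668/2051)*(-19) = -2691692/2051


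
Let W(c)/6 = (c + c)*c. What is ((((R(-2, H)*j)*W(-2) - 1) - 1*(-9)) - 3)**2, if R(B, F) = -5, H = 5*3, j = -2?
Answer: 235225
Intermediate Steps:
W(c) = 12*c**2 (W(c) = 6*((c + c)*c) = 6*((2*c)*c) = 6*(2*c**2) = 12*c**2)
H = 15
((((R(-2, H)*j)*W(-2) - 1) - 1*(-9)) - 3)**2 = ((((-5*(-2))*(12*(-2)**2) - 1) - 1*(-9)) - 3)**2 = (((10*(12*4) - 1) + 9) - 3)**2 = (((10*48 - 1) + 9) - 3)**2 = (((480 - 1) + 9) - 3)**2 = ((479 + 9) - 3)**2 = (488 - 3)**2 = 485**2 = 235225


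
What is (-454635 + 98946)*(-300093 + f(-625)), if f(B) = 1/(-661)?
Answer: 70554994325586/661 ≈ 1.0674e+11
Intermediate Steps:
f(B) = -1/661
(-454635 + 98946)*(-300093 + f(-625)) = (-454635 + 98946)*(-300093 - 1/661) = -355689*(-198361474/661) = 70554994325586/661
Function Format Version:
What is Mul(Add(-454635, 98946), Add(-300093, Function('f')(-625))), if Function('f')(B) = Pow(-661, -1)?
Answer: Rational(70554994325586, 661) ≈ 1.0674e+11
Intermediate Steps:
Function('f')(B) = Rational(-1, 661)
Mul(Add(-454635, 98946), Add(-300093, Function('f')(-625))) = Mul(Add(-454635, 98946), Add(-300093, Rational(-1, 661))) = Mul(-355689, Rational(-198361474, 661)) = Rational(70554994325586, 661)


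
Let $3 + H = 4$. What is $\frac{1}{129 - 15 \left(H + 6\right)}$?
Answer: $\frac{1}{24} \approx 0.041667$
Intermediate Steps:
$H = 1$ ($H = -3 + 4 = 1$)
$\frac{1}{129 - 15 \left(H + 6\right)} = \frac{1}{129 - 15 \left(1 + 6\right)} = \frac{1}{129 - 105} = \frac{1}{24}$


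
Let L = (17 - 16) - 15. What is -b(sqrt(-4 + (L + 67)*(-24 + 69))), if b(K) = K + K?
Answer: -2*sqrt(2381) ≈ -97.591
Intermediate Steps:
L = -14 (L = 1 - 15 = -14)
b(K) = 2*K
-b(sqrt(-4 + (L + 67)*(-24 + 69))) = -2*sqrt(-4 + (-14 + 67)*(-24 + 69)) = -2*sqrt(-4 + 53*45) = -2*sqrt(-4 + 2385) = -2*sqrt(2381)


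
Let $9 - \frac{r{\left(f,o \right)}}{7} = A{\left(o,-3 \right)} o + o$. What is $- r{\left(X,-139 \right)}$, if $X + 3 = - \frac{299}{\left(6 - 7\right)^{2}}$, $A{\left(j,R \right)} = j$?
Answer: $134211$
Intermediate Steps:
$X = -302$ ($X = -3 - \frac{299}{\left(6 - 7\right)^{2}} = -3 - \frac{299}{\left(-1\right)^{2}} = -3 - \frac{299}{1} = -3 - 299 = -302$)
$r{\left(f,o \right)} = 63 - 7 o - 7 o^{2}$ ($r{\left(f,o \right)} = 63 - 7 \left(o o + o\right) = 63 - 7 \left(o^{2} + o\right) = 63 - 7 \left(o + o^{2}\right) = 63 - \left(7 o + 7 o^{2}\right) = 63 - 7 o - 7 o^{2}$)
$- r{\left(X,-139 \right)} = - (63 - -973 - 7 \left(-139\right)^{2}) = - (63 + 973 - 135247) = \left(-1\right) \left(-134211\right) = 134211$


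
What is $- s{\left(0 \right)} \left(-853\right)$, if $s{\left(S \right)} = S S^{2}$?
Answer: $0$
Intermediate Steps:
$s{\left(S \right)} = S^{3}$
$- s{\left(0 \right)} \left(-853\right) = - 0^{3} \left(-853\right) = - 0 \left(-853\right) = \left(-1\right) 0 = 0$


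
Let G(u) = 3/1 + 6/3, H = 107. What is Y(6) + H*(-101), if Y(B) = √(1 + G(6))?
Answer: -10807 + √6 ≈ -10805.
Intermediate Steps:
G(u) = 5 (G(u) = 3*1 + 6*(⅓) = 3 + 2 = 5)
Y(B) = √6 (Y(B) = √(1 + 5) = √6)
Y(6) + H*(-101) = √6 + 107*(-101) = √6 - 10807 = -10807 + √6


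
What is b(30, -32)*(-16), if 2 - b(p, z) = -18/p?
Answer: -208/5 ≈ -41.600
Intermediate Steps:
b(p, z) = 2 + 18/p (b(p, z) = 2 - (-18)/p = 2 + 18/p)
b(30, -32)*(-16) = (2 + 18/30)*(-16) = (2 + 18*(1/30))*(-16) = (2 + ⅗)*(-16) = (13/5)*(-16) = -208/5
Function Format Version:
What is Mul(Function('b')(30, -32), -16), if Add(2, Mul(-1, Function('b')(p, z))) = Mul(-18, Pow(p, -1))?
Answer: Rational(-208, 5) ≈ -41.600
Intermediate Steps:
Function('b')(p, z) = Add(2, Mul(18, Pow(p, -1))) (Function('b')(p, z) = Add(2, Mul(-1, Mul(-18, Pow(p, -1)))) = Add(2, Mul(18, Pow(p, -1))))
Mul(Function('b')(30, -32), -16) = Mul(Add(2, Mul(18, Pow(30, -1))), -16) = Mul(Add(2, Mul(18, Rational(1, 30))), -16) = Mul(Add(2, Rational(3, 5)), -16) = Mul(Rational(13, 5), -16) = Rational(-208, 5)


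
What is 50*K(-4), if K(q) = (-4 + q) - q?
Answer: -200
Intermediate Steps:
K(q) = -4
50*K(-4) = 50*(-4) = -200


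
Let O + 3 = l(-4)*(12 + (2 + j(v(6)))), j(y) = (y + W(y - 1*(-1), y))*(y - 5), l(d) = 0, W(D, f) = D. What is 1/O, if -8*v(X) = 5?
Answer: -1/3 ≈ -0.33333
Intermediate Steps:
v(X) = -5/8 (v(X) = -1/8*5 = -5/8)
j(y) = (1 + 2*y)*(-5 + y) (j(y) = (y + (y - 1*(-1)))*(y - 5) = (y + (y + 1))*(-5 + y) = (y + (1 + y))*(-5 + y) = (1 + 2*y)*(-5 + y))
O = -3 (O = -3 + 0*(12 + (2 + (-5 - 9*(-5/8) + 2*(-5/8)**2))) = -3 + 0*(12 + (2 + (-5 + 45/8 + 2*(25/64)))) = -3 + 0*(12 + (2 + (-5 + 45/8 + 25/32))) = -3 + 0*(12 + (2 + 45/32)) = -3 + 0*(12 + 109/32) = -3 + 0*(493/32) = -3 + 0 = -3)
1/O = 1/(-3) = -1/3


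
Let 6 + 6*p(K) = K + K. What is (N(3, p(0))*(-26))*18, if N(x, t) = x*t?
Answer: 1404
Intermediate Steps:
p(K) = -1 + K/3 (p(K) = -1 + (K + K)/6 = -1 + (2*K)/6 = -1 + K/3)
N(x, t) = t*x
(N(3, p(0))*(-26))*18 = (((-1 + (⅓)*0)*3)*(-26))*18 = (((-1 + 0)*3)*(-26))*18 = (-1*3*(-26))*18 = -3*(-26)*18 = 78*18 = 1404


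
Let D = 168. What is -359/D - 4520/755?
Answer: -206081/25368 ≈ -8.1237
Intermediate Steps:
-359/D - 4520/755 = -359/168 - 4520/755 = -359*1/168 - 4520*1/755 = -359/168 - 904/151 = -206081/25368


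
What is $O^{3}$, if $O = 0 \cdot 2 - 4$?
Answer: $-64$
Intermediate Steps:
$O = -4$ ($O = 0 - 4 = -4$)
$O^{3} = \left(-4\right)^{3} = -64$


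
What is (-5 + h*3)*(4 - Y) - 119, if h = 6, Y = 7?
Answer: -158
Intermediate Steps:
(-5 + h*3)*(4 - Y) - 119 = (-5 + 6*3)*(4 - 1*7) - 119 = (-5 + 18)*(4 - 7) - 119 = 13*(-3) - 119 = -39 - 119 = -158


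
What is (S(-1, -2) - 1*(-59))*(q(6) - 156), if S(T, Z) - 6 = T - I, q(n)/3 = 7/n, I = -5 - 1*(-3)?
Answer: -10065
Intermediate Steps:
I = -2 (I = -5 + 3 = -2)
q(n) = 21/n (q(n) = 3*(7/n) = 21/n)
S(T, Z) = 8 + T (S(T, Z) = 6 + (T - 1*(-2)) = 6 + (T + 2) = 6 + (2 + T) = 8 + T)
(S(-1, -2) - 1*(-59))*(q(6) - 156) = ((8 - 1) - 1*(-59))*(21/6 - 156) = (7 + 59)*(21*(1/6) - 156) = 66*(7/2 - 156) = 66*(-305/2) = -10065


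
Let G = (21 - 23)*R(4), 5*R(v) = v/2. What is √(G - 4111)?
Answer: I*√102795/5 ≈ 64.123*I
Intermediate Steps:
R(v) = v/10 (R(v) = (v/2)/5 = v/10)
G = -⅘ (G = (21 - 23)*((⅒)*4) = -2*⅖ = -⅘ ≈ -0.80000)
√(G - 4111) = √(-⅘ - 4111) = √(-20559/5) = I*√102795/5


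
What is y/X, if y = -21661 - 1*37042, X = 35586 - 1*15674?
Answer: -58703/19912 ≈ -2.9481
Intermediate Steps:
X = 19912 (X = 35586 - 15674 = 19912)
y = -58703 (y = -21661 - 37042 = -58703)
y/X = -58703/19912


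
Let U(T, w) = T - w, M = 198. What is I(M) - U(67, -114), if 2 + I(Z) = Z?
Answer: 15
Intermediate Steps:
I(Z) = -2 + Z
I(M) - U(67, -114) = (-2 + 198) - (67 - 1*(-114)) = 196 - (67 + 114) = 196 - 1*181 = 196 - 181 = 15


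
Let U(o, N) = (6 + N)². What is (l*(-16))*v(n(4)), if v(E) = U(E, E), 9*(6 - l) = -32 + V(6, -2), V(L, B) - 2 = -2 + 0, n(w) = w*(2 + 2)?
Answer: -665984/9 ≈ -73998.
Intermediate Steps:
n(w) = 4*w (n(w) = w*4 = 4*w)
V(L, B) = 0 (V(L, B) = 2 + (-2 + 0) = 2 - 2 = 0)
l = 86/9 (l = 6 - (-32 + 0)/9 = 6 - ⅑*(-32) = 6 + 32/9 = 86/9 ≈ 9.5556)
v(E) = (6 + E)²
(l*(-16))*v(n(4)) = ((86/9)*(-16))*(6 + 4*4)² = -1376*(6 + 16)²/9 = -1376/9*22² = -1376/9*484 = -665984/9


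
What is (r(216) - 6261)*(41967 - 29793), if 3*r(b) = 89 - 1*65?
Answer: -76124022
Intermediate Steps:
r(b) = 8 (r(b) = (89 - 1*65)/3 = (89 - 65)/3 = (⅓)*24 = 8)
(r(216) - 6261)*(41967 - 29793) = (8 - 6261)*(41967 - 29793) = -6253*12174 = -76124022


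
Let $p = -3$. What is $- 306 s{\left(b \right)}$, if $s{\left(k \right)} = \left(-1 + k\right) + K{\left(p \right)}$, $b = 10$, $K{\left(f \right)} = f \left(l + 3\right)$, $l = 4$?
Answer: $3672$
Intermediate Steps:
$K{\left(f \right)} = 7 f$ ($K{\left(f \right)} = f \left(4 + 3\right) = f 7 = 7 f$)
$s{\left(k \right)} = -22 + k$ ($s{\left(k \right)} = \left(-1 + k\right) + 7 \left(-3\right) = \left(-1 + k\right) - 21 = -22 + k$)
$- 306 s{\left(b \right)} = - 306 \left(-22 + 10\right) = \left(-306\right) \left(-12\right) = 3672$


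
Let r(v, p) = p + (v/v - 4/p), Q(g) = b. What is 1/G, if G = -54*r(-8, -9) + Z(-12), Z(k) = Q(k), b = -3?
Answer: 1/405 ≈ 0.0024691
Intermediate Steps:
Q(g) = -3
Z(k) = -3
r(v, p) = 1 + p - 4/p (r(v, p) = p + (1 - 4/p) = 1 + p - 4/p)
G = 405 (G = -54*(1 - 9 - 4/(-9)) - 3 = -54*(1 - 9 - 4*(-⅑)) - 3 = -54*(1 - 9 + 4/9) - 3 = -54*(-68/9) - 3 = 408 - 3 = 405)
1/G = 1/405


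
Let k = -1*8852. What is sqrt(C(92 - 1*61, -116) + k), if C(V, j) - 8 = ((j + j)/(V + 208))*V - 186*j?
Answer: 2*sqrt(181386421)/239 ≈ 112.70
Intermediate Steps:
C(V, j) = 8 - 186*j + 2*V*j/(208 + V) (C(V, j) = 8 + (((j + j)/(V + 208))*V - 186*j) = 8 + (((2*j)/(208 + V))*V - 186*j) = 8 + ((2*j/(208 + V))*V - 186*j) = 8 + (2*V*j/(208 + V) - 186*j) = 8 + (-186*j + 2*V*j/(208 + V)) = 8 - 186*j + 2*V*j/(208 + V))
k = -8852
sqrt(C(92 - 1*61, -116) + k) = sqrt(8*(208 + (92 - 1*61) - 4836*(-116) - 23*(92 - 1*61)*(-116))/(208 + (92 - 1*61)) - 8852) = sqrt(8*(208 + (92 - 61) + 560976 - 23*(92 - 61)*(-116))/(208 + (92 - 61)) - 8852) = sqrt(8*(208 + 31 + 560976 - 23*31*(-116))/(208 + 31) - 8852) = sqrt(8*(208 + 31 + 560976 + 82708)/239 - 8852) = sqrt(8*(1/239)*643923 - 8852) = sqrt(5151384/239 - 8852) = sqrt(3035756/239) = 2*sqrt(181386421)/239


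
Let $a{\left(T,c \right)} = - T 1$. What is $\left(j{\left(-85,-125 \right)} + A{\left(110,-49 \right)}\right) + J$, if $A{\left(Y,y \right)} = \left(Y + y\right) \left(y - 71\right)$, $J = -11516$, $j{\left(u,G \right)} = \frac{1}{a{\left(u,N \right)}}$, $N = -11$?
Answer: $- \frac{1601059}{85} \approx -18836.0$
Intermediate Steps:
$a{\left(T,c \right)} = - T$
$j{\left(u,G \right)} = - \frac{1}{u}$ ($j{\left(u,G \right)} = \frac{1}{\left(-1\right) u} = - \frac{1}{u}$)
$A{\left(Y,y \right)} = \left(-71 + y\right) \left(Y + y\right)$ ($A{\left(Y,y \right)} = \left(Y + y\right) \left(-71 + y\right) = \left(-71 + y\right) \left(Y + y\right)$)
$\left(j{\left(-85,-125 \right)} + A{\left(110,-49 \right)}\right) + J = \left(- \frac{1}{-85} + \left(\left(-49\right)^{2} - 7810 - -3479 + 110 \left(-49\right)\right)\right) - 11516 = \left(\left(-1\right) \left(- \frac{1}{85}\right) + \left(2401 - 7810 + 3479 - 5390\right)\right) - 11516 = \left(\frac{1}{85} - 7320\right) - 11516 = - \frac{622199}{85} - 11516 = - \frac{1601059}{85}$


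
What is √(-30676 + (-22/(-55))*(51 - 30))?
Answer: I*√766690/5 ≈ 175.12*I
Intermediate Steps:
√(-30676 + (-22/(-55))*(51 - 30)) = √(-30676 - 22*(-1/55)*21) = √(-30676 + (⅖)*21) = √(-30676 + 42/5) = √(-153338/5) = I*√766690/5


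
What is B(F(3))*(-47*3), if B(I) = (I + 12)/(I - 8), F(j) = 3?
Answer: 423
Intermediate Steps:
B(I) = (12 + I)/(-8 + I)
B(F(3))*(-47*3) = ((12 + 3)/(-8 + 3))*(-47*3) = (15/(-5))*(-141) = -⅕*15*(-141) = -3*(-141) = 423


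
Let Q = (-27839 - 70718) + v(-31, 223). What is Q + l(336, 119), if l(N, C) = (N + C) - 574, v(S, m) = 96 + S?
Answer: -98611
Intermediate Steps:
l(N, C) = -574 + C + N (l(N, C) = (C + N) - 574 = -574 + C + N)
Q = -98492 (Q = (-27839 - 70718) + (96 - 31) = -98557 + 65 = -98492)
Q + l(336, 119) = -98492 + (-574 + 119 + 336) = -98492 - 119 = -98611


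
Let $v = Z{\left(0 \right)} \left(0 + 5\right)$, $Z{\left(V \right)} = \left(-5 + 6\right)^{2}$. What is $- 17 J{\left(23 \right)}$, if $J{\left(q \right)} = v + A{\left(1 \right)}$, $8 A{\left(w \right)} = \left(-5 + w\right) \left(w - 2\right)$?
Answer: $- \frac{187}{2} \approx -93.5$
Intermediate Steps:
$Z{\left(V \right)} = 1$ ($Z{\left(V \right)} = 1^{2} = 1$)
$A{\left(w \right)} = \frac{\left(-5 + w\right) \left(-2 + w\right)}{8}$ ($A{\left(w \right)} = \frac{\left(-5 + w\right) \left(w - 2\right)}{8} = \frac{\left(-5 + w\right) \left(-2 + w\right)}{8}$)
$v = 5$ ($v = 1 \left(0 + 5\right) = 1 \cdot 5 = 5$)
$J{\left(q \right)} = \frac{11}{2}$ ($J{\left(q \right)} = 5 + \left(\frac{5}{4} - \frac{7}{8} + \frac{1^{2}}{8}\right) = 5 + \left(\frac{5}{4} - \frac{7}{8} + \frac{1}{8} \cdot 1\right) = 5 + \left(\frac{5}{4} - \frac{7}{8} + \frac{1}{8}\right) = 5 + \frac{1}{2} = \frac{11}{2}$)
$- 17 J{\left(23 \right)} = \left(-17\right) \frac{11}{2} = - \frac{187}{2}$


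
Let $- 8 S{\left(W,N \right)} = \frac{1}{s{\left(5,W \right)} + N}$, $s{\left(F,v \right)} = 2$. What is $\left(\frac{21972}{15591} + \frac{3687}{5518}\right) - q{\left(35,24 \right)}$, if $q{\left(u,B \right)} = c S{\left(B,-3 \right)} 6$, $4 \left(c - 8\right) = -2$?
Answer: $- \frac{406932851}{114708184} \approx -3.5476$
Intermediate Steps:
$c = \frac{15}{2}$ ($c = 8 + \frac{1}{4} \left(-2\right) = 8 - \frac{1}{2} = \frac{15}{2} \approx 7.5$)
$S{\left(W,N \right)} = - \frac{1}{8 \left(2 + N\right)}$
$q{\left(u,B \right)} = \frac{45}{8}$ ($q{\left(u,B \right)} = \frac{15 \left(- \frac{1}{16 + 8 \left(-3\right)}\right)}{2} \cdot 6 = \frac{15 \left(- \frac{1}{16 - 24}\right)}{2} \cdot 6 = \frac{15 \left(- \frac{1}{-8}\right)}{2} \cdot 6 = \frac{15 \left(\left(-1\right) \left(- \frac{1}{8}\right)\right)}{2} \cdot 6 = \frac{15}{2} \cdot \frac{1}{8} \cdot 6 = \frac{15}{16} \cdot 6 = \frac{45}{8}$)
$\left(\frac{21972}{15591} + \frac{3687}{5518}\right) - q{\left(35,24 \right)} = \left(\frac{21972}{15591} + \frac{3687}{5518}\right) - \frac{45}{8} = \left(21972 \cdot \frac{1}{15591} + 3687 \cdot \frac{1}{5518}\right) - \frac{45}{8} = \left(\frac{7324}{5197} + \frac{3687}{5518}\right) - \frac{45}{8} = \frac{59575171}{28677046} - \frac{45}{8} = - \frac{406932851}{114708184}$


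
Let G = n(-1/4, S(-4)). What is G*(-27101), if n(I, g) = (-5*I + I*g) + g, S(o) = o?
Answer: 189707/4 ≈ 47427.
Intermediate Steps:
n(I, g) = g - 5*I + I*g
G = -7/4 (G = -4 - (-5)/4 - 1/4*(-4) = -4 - (-5)/4 - 1*1/4*(-4) = -4 - 5*(-1/4) - 1/4*(-4) = -4 + 5/4 + 1 = -7/4 ≈ -1.7500)
G*(-27101) = -7/4*(-27101) = 189707/4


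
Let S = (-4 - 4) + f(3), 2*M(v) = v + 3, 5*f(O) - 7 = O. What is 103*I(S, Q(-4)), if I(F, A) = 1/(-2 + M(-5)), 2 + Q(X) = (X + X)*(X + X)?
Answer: -103/3 ≈ -34.333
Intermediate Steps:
Q(X) = -2 + 4*X² (Q(X) = -2 + (X + X)*(X + X) = -2 + (2*X)*(2*X) = -2 + 4*X²)
f(O) = 7/5 + O/5
M(v) = 3/2 + v/2 (M(v) = (v + 3)/2 = (3 + v)/2 = 3/2 + v/2)
S = -6 (S = (-4 - 4) + (7/5 + (⅕)*3) = -8 + (7/5 + ⅗) = -8 + 2 = -6)
I(F, A) = -⅓ (I(F, A) = 1/(-2 + (3/2 + (½)*(-5))) = 1/(-2 + (3/2 - 5/2)) = 1/(-2 - 1) = 1/(-3) = -⅓)
103*I(S, Q(-4)) = 103*(-⅓) = -103/3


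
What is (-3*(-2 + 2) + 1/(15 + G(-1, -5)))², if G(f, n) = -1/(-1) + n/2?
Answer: 4/729 ≈ 0.0054870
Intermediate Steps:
G(f, n) = 1 + n/2 (G(f, n) = -1*(-1) + n*(½) = 1 + n/2)
(-3*(-2 + 2) + 1/(15 + G(-1, -5)))² = (-3*(-2 + 2) + 1/(15 + (1 + (½)*(-5))))² = (-3*0 + 1/(15 + (1 - 5/2)))² = (0 + 1/(15 - 3/2))² = (0 + 1/(27/2))² = (0 + 2/27)² = (2/27)² = 4/729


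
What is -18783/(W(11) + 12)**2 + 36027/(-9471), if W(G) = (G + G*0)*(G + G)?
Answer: -834070575/203677012 ≈ -4.0951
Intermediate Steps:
W(G) = 2*G**2 (W(G) = (G + 0)*(2*G) = G*(2*G) = 2*G**2)
-18783/(W(11) + 12)**2 + 36027/(-9471) = -18783/(2*11**2 + 12)**2 + 36027/(-9471) = -18783/(2*121 + 12)**2 + 36027*(-1/9471) = -18783/(242 + 12)**2 - 12009/3157 = -18783/(254**2) - 12009/3157 = -18783/64516 - 12009/3157 = -834070575/203677012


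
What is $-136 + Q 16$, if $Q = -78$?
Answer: $-1384$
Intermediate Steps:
$-136 + Q 16 = -136 - 1248 = -1384$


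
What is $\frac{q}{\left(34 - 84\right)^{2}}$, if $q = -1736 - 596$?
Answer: $- \frac{583}{625} \approx -0.9328$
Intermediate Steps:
$q = -2332$ ($q = -1736 - 596 = -2332$)
$\frac{q}{\left(34 - 84\right)^{2}} = - \frac{2332}{\left(34 - 84\right)^{2}} = - \frac{2332}{\left(-50\right)^{2}} = - \frac{2332}{2500} = \left(-2332\right) \frac{1}{2500} = - \frac{583}{625}$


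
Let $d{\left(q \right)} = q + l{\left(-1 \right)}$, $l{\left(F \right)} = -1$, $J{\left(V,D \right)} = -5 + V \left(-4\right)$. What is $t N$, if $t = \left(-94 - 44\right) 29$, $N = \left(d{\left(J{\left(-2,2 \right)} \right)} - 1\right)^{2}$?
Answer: $-4002$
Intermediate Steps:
$J{\left(V,D \right)} = -5 - 4 V$
$d{\left(q \right)} = -1 + q$ ($d{\left(q \right)} = q - 1 = -1 + q$)
$N = 1$ ($N = \left(\left(-1 - -3\right) - 1\right)^{2} = \left(\left(-1 + \left(-5 + 8\right)\right) - 1\right)^{2} = \left(\left(-1 + 3\right) - 1\right)^{2} = \left(2 - 1\right)^{2} = 1^{2} = 1$)
$t = -4002$ ($t = \left(-138\right) 29 = -4002$)
$t N = \left(-4002\right) 1 = -4002$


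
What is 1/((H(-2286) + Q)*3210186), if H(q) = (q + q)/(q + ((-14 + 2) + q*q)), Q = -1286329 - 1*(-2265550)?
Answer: 17767/55850236561976634 ≈ 3.1812e-13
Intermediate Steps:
Q = 979221 (Q = -1286329 + 2265550 = 979221)
H(q) = 2*q/(-12 + q + q²) (H(q) = (2*q)/(q + (-12 + q²)) = (2*q)/(-12 + q + q²) = 2*q/(-12 + q + q²))
1/((H(-2286) + Q)*3210186) = 1/((2*(-2286)/(-12 - 2286 + (-2286)²) + 979221)*3210186) = (1/3210186)/(2*(-2286)/(-12 - 2286 + 5225796) + 979221) = (1/3210186)/(2*(-2286)/5223498 + 979221) = (1/3210186)/(2*(-2286)*(1/5223498) + 979221) = (1/3210186)/(-762/870583 + 979221) = (1/3210186)/(852493155081/870583) = (870583/852493155081)*(1/3210186) = 17767/55850236561976634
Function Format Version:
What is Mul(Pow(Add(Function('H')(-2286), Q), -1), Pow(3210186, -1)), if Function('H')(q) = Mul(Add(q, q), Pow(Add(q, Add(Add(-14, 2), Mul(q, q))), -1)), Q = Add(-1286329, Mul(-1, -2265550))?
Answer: Rational(17767, 55850236561976634) ≈ 3.1812e-13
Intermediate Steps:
Q = 979221 (Q = Add(-1286329, 2265550) = 979221)
Function('H')(q) = Mul(2, q, Pow(Add(-12, q, Pow(q, 2)), -1)) (Function('H')(q) = Mul(Mul(2, q), Pow(Add(q, Add(-12, Pow(q, 2))), -1)) = Mul(Mul(2, q), Pow(Add(-12, q, Pow(q, 2)), -1)) = Mul(2, q, Pow(Add(-12, q, Pow(q, 2)), -1)))
Mul(Pow(Add(Function('H')(-2286), Q), -1), Pow(3210186, -1)) = Mul(Pow(Add(Mul(2, -2286, Pow(Add(-12, -2286, Pow(-2286, 2)), -1)), 979221), -1), Pow(3210186, -1)) = Mul(Pow(Add(Mul(2, -2286, Pow(Add(-12, -2286, 5225796), -1)), 979221), -1), Rational(1, 3210186)) = Mul(Pow(Add(Mul(2, -2286, Pow(5223498, -1)), 979221), -1), Rational(1, 3210186)) = Mul(Pow(Add(Mul(2, -2286, Rational(1, 5223498)), 979221), -1), Rational(1, 3210186)) = Mul(Pow(Add(Rational(-762, 870583), 979221), -1), Rational(1, 3210186)) = Mul(Pow(Rational(852493155081, 870583), -1), Rational(1, 3210186)) = Mul(Rational(870583, 852493155081), Rational(1, 3210186)) = Rational(17767, 55850236561976634)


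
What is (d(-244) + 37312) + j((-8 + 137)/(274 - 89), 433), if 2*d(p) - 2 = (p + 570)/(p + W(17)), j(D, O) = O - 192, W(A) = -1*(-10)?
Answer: 8787473/234 ≈ 37553.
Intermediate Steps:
W(A) = 10
j(D, O) = -192 + O
d(p) = 1 + (570 + p)/(2*(10 + p)) (d(p) = 1 + ((p + 570)/(p + 10))/2 = 1 + ((570 + p)/(10 + p))/2 = 1 + (570 + p)/(2*(10 + p)))
(d(-244) + 37312) + j((-8 + 137)/(274 - 89), 433) = ((590 + 3*(-244))/(2*(10 - 244)) + 37312) + (-192 + 433) = ((1/2)*(590 - 732)/(-234) + 37312) + 241 = ((1/2)*(-1/234)*(-142) + 37312) + 241 = (71/234 + 37312) + 241 = 8731079/234 + 241 = 8787473/234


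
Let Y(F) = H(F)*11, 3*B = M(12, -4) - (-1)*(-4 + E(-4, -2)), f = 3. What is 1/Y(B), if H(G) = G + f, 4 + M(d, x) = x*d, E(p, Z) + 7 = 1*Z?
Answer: -3/616 ≈ -0.0048701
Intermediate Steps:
E(p, Z) = -7 + Z (E(p, Z) = -7 + 1*Z = -7 + Z)
M(d, x) = -4 + d*x (M(d, x) = -4 + x*d = -4 + d*x)
H(G) = 3 + G (H(G) = G + 3 = 3 + G)
B = -65/3 (B = ((-4 + 12*(-4)) - (-1)*(-4 + (-7 - 2)))/3 = ((-4 - 48) - (-1)*(-4 - 9))/3 = (-52 - (-1)*(-13))/3 = (-52 - 1*13)/3 = (-52 - 13)/3 = (⅓)*(-65) = -65/3 ≈ -21.667)
Y(F) = 33 + 11*F (Y(F) = (3 + F)*11 = 33 + 11*F)
1/Y(B) = 1/(33 + 11*(-65/3)) = 1/(33 - 715/3) = 1/(-616/3) = -3/616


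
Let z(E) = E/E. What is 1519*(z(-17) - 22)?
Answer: -31899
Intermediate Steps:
z(E) = 1
1519*(z(-17) - 22) = 1519*(1 - 22) = 1519*(-21) = -31899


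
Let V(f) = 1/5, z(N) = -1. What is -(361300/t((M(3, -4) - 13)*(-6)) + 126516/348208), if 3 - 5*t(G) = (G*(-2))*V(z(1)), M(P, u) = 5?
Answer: -786300700819/9662772 ≈ -81374.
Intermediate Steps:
V(f) = ⅕
t(G) = ⅗ + 2*G/25 (t(G) = ⅗ - G*(-2)/(5*5) = ⅗ - (-2*G)/(5*5) = ⅗ - (-2)*G/25 = ⅗ + 2*G/25)
-(361300/t((M(3, -4) - 13)*(-6)) + 126516/348208) = -(361300/(⅗ + 2*((5 - 13)*(-6))/25) + 126516/348208) = -(361300/(⅗ + 2*(-8*(-6))/25) + 126516*(1/348208)) = -(361300/(⅗ + (2/25)*48) + 31629/87052) = -(361300/(⅗ + 96/25) + 31629/87052) = -(361300/(111/25) + 31629/87052) = -(361300*(25/111) + 31629/87052) = -(9032500/111 + 31629/87052) = -1*786300700819/9662772 = -786300700819/9662772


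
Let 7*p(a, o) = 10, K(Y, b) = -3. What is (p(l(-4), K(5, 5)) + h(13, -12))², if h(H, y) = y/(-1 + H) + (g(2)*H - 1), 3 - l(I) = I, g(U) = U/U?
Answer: 7569/49 ≈ 154.47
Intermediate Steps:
g(U) = 1
l(I) = 3 - I
p(a, o) = 10/7 (p(a, o) = (⅐)*10 = 10/7)
h(H, y) = -1 + H + y/(-1 + H) (h(H, y) = y/(-1 + H) + (1*H - 1) = y/(-1 + H) + (H - 1) = y/(-1 + H) + (-1 + H) = -1 + H + y/(-1 + H))
(p(l(-4), K(5, 5)) + h(13, -12))² = (10/7 + (1 - 12 + 13² - 2*13)/(-1 + 13))² = (10/7 + (1 - 12 + 169 - 26)/12)² = (10/7 + (1/12)*132)² = (10/7 + 11)² = (87/7)² = 7569/49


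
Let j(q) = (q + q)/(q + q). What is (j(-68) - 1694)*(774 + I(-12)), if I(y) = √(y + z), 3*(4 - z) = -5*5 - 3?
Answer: -1310382 - 3386*√3/3 ≈ -1.3123e+6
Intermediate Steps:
z = 40/3 (z = 4 - (-5*5 - 3)/3 = 4 - (-25 - 3)/3 = 4 - ⅓*(-28) = 4 + 28/3 = 40/3 ≈ 13.333)
I(y) = √(40/3 + y) (I(y) = √(y + 40/3) = √(40/3 + y))
j(q) = 1 (j(q) = (2*q)/((2*q)) = (2*q)*(1/(2*q)) = 1)
(j(-68) - 1694)*(774 + I(-12)) = (1 - 1694)*(774 + √(120 + 9*(-12))/3) = -1693*(774 + √(120 - 108)/3) = -1693*(774 + √12/3) = -1693*(774 + (2*√3)/3) = -1693*(774 + 2*√3/3) = -1310382 - 3386*√3/3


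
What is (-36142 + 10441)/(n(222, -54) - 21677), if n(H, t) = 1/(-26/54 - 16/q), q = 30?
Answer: 3521037/2969884 ≈ 1.1856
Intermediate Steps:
n(H, t) = -135/137 (n(H, t) = 1/(-26/54 - 16/30) = 1/(-26*1/54 - 16*1/30) = 1/(-13/27 - 8/15) = 1/(-137/135) = -135/137)
(-36142 + 10441)/(n(222, -54) - 21677) = (-36142 + 10441)/(-135/137 - 21677) = -25701/(-2969884/137) = -25701*(-137/2969884) = 3521037/2969884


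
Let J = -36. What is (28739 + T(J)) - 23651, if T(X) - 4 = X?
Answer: 5056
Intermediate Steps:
T(X) = 4 + X
(28739 + T(J)) - 23651 = (28739 + (4 - 36)) - 23651 = (28739 - 32) - 23651 = 28707 - 23651 = 5056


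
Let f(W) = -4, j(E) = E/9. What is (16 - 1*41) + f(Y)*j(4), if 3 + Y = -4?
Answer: -241/9 ≈ -26.778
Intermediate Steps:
j(E) = E/9 (j(E) = E*(⅑) = E/9)
Y = -7 (Y = -3 - 4 = -7)
(16 - 1*41) + f(Y)*j(4) = (16 - 1*41) - 4*4/9 = (16 - 41) - 4*4/9 = -25 - 16/9 = -241/9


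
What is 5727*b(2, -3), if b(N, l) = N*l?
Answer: -34362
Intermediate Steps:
5727*b(2, -3) = 5727*(2*(-3)) = 5727*(-6) = -34362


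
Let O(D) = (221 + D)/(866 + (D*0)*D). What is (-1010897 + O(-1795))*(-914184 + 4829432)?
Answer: -1713779175378624/433 ≈ -3.9579e+12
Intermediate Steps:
O(D) = 221/866 + D/866 (O(D) = (221 + D)/(866 + 0*D) = (221 + D)/(866 + 0) = (221 + D)/866 = (221 + D)*(1/866) = 221/866 + D/866)
(-1010897 + O(-1795))*(-914184 + 4829432) = (-1010897 + (221/866 + (1/866)*(-1795)))*(-914184 + 4829432) = (-1010897 + (221/866 - 1795/866))*3915248 = (-1010897 - 787/433)*3915248 = -437719188/433*3915248 = -1713779175378624/433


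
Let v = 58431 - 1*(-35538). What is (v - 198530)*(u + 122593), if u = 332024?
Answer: -47535208137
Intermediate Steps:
v = 93969 (v = 58431 + 35538 = 93969)
(v - 198530)*(u + 122593) = (93969 - 198530)*(332024 + 122593) = -104561*454617 = -47535208137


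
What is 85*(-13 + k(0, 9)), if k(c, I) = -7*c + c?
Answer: -1105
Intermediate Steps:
k(c, I) = -6*c
85*(-13 + k(0, 9)) = 85*(-13 - 6*0) = 85*(-13 + 0) = 85*(-13) = -1105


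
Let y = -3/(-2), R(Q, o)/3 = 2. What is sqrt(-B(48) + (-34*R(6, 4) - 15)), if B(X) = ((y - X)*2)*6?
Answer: sqrt(339) ≈ 18.412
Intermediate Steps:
R(Q, o) = 6 (R(Q, o) = 3*2 = 6)
y = 3/2 (y = -3*(-1/2) = 3/2 ≈ 1.5000)
B(X) = 18 - 12*X (B(X) = ((3/2 - X)*2)*6 = (3 - 2*X)*6 = 18 - 12*X)
sqrt(-B(48) + (-34*R(6, 4) - 15)) = sqrt(-(18 - 12*48) + (-34*6 - 15)) = sqrt(-(18 - 576) + (-204 - 15)) = sqrt(-1*(-558) - 219) = sqrt(558 - 219) = sqrt(339)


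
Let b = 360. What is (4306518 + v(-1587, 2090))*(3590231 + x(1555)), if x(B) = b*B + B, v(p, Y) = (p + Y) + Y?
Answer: 17889644900046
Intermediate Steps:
v(p, Y) = p + 2*Y (v(p, Y) = (Y + p) + Y = p + 2*Y)
x(B) = 361*B (x(B) = 360*B + B = 361*B)
(4306518 + v(-1587, 2090))*(3590231 + x(1555)) = (4306518 + (-1587 + 2*2090))*(3590231 + 361*1555) = (4306518 + (-1587 + 4180))*(3590231 + 561355) = (4306518 + 2593)*4151586 = 4309111*4151586 = 17889644900046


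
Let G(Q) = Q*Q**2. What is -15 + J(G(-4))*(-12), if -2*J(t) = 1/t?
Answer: -483/32 ≈ -15.094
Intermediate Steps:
G(Q) = Q**3
J(t) = -1/(2*t)
-15 + J(G(-4))*(-12) = -15 - 1/(2*((-4)**3))*(-12) = -15 - 1/2/(-64)*(-12) = -15 - 1/2*(-1/64)*(-12) = -15 + (1/128)*(-12) = -15 - 3/32 = -483/32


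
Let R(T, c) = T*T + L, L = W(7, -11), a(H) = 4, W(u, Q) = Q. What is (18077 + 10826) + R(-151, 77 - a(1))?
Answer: 51693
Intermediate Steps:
L = -11
R(T, c) = -11 + T**2 (R(T, c) = T*T - 11 = T**2 - 11 = -11 + T**2)
(18077 + 10826) + R(-151, 77 - a(1)) = (18077 + 10826) + (-11 + (-151)**2) = 28903 + (-11 + 22801) = 28903 + 22790 = 51693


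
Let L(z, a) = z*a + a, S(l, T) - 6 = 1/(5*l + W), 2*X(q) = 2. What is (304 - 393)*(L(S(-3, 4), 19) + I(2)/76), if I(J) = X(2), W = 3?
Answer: -1333487/114 ≈ -11697.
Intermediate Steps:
X(q) = 1 (X(q) = (½)*2 = 1)
I(J) = 1
S(l, T) = 6 + 1/(3 + 5*l) (S(l, T) = 6 + 1/(5*l + 3) = 6 + 1/(3 + 5*l))
L(z, a) = a + a*z (L(z, a) = a*z + a = a + a*z)
(304 - 393)*(L(S(-3, 4), 19) + I(2)/76) = (304 - 393)*(19*(1 + (19 + 30*(-3))/(3 + 5*(-3))) + 1/76) = -89*(19*(1 + (19 - 90)/(3 - 15)) + 1*(1/76)) = -89*(19*(1 - 71/(-12)) + 1/76) = -89*(19*(1 - 1/12*(-71)) + 1/76) = -89*(19*(1 + 71/12) + 1/76) = -89*(19*(83/12) + 1/76) = -89*(1577/12 + 1/76) = -89*14983/114 = -1333487/114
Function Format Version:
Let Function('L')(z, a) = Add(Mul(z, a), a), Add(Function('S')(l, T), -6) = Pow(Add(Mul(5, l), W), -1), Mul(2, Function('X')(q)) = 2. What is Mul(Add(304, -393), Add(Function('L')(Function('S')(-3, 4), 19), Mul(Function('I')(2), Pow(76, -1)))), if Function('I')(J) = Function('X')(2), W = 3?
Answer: Rational(-1333487, 114) ≈ -11697.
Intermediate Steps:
Function('X')(q) = 1 (Function('X')(q) = Mul(Rational(1, 2), 2) = 1)
Function('I')(J) = 1
Function('S')(l, T) = Add(6, Pow(Add(3, Mul(5, l)), -1)) (Function('S')(l, T) = Add(6, Pow(Add(Mul(5, l), 3), -1)) = Add(6, Pow(Add(3, Mul(5, l)), -1)))
Function('L')(z, a) = Add(a, Mul(a, z)) (Function('L')(z, a) = Add(Mul(a, z), a) = Add(a, Mul(a, z)))
Mul(Add(304, -393), Add(Function('L')(Function('S')(-3, 4), 19), Mul(Function('I')(2), Pow(76, -1)))) = Mul(Add(304, -393), Add(Mul(19, Add(1, Mul(Pow(Add(3, Mul(5, -3)), -1), Add(19, Mul(30, -3))))), Mul(1, Pow(76, -1)))) = Mul(-89, Add(Mul(19, Add(1, Mul(Pow(Add(3, -15), -1), Add(19, -90)))), Mul(1, Rational(1, 76)))) = Mul(-89, Add(Mul(19, Add(1, Mul(Pow(-12, -1), -71))), Rational(1, 76))) = Mul(-89, Add(Mul(19, Add(1, Mul(Rational(-1, 12), -71))), Rational(1, 76))) = Mul(-89, Add(Mul(19, Add(1, Rational(71, 12))), Rational(1, 76))) = Mul(-89, Add(Mul(19, Rational(83, 12)), Rational(1, 76))) = Mul(-89, Add(Rational(1577, 12), Rational(1, 76))) = Mul(-89, Rational(14983, 114)) = Rational(-1333487, 114)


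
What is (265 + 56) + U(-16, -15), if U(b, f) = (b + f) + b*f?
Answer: 530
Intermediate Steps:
U(b, f) = b + f + b*f
(265 + 56) + U(-16, -15) = (265 + 56) + (-16 - 15 - 16*(-15)) = 321 + (-16 - 15 + 240) = 321 + 209 = 530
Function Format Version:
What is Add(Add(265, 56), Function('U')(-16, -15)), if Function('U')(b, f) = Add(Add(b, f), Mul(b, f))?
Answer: 530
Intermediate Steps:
Function('U')(b, f) = Add(b, f, Mul(b, f))
Add(Add(265, 56), Function('U')(-16, -15)) = Add(Add(265, 56), Add(-16, -15, Mul(-16, -15))) = Add(321, Add(-16, -15, 240)) = Add(321, 209) = 530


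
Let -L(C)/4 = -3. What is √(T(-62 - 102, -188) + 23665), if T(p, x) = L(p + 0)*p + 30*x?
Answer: √16057 ≈ 126.72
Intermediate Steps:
L(C) = 12 (L(C) = -4*(-3) = 12)
T(p, x) = 12*p + 30*x
√(T(-62 - 102, -188) + 23665) = √((12*(-62 - 102) + 30*(-188)) + 23665) = √((12*(-164) - 5640) + 23665) = √((-1968 - 5640) + 23665) = √(-7608 + 23665) = √16057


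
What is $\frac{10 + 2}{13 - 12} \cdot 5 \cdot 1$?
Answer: $60$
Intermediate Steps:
$\frac{10 + 2}{13 - 12} \cdot 5 \cdot 1 = \frac{12}{1} \cdot 5 = 12 \cdot 1 \cdot 5 = 12 \cdot 5 = 60$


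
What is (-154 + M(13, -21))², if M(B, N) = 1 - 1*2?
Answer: 24025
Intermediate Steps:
M(B, N) = -1 (M(B, N) = 1 - 2 = -1)
(-154 + M(13, -21))² = (-154 - 1)² = (-155)² = 24025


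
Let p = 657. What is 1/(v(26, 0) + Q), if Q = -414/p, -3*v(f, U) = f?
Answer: -219/2036 ≈ -0.10756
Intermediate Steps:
v(f, U) = -f/3
Q = -46/73 (Q = -414/657 = -414*1/657 = -46/73 ≈ -0.63014)
1/(v(26, 0) + Q) = 1/(-⅓*26 - 46/73) = 1/(-26/3 - 46/73) = 1/(-2036/219) = -219/2036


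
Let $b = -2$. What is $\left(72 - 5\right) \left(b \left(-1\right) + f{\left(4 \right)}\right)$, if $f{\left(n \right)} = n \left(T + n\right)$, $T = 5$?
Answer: $2546$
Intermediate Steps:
$f{\left(n \right)} = n \left(5 + n\right)$
$\left(72 - 5\right) \left(b \left(-1\right) + f{\left(4 \right)}\right) = \left(72 - 5\right) \left(\left(-2\right) \left(-1\right) + 4 \left(5 + 4\right)\right) = 67 \left(2 + 4 \cdot 9\right) = 67 \left(2 + 36\right) = 67 \cdot 38 = 2546$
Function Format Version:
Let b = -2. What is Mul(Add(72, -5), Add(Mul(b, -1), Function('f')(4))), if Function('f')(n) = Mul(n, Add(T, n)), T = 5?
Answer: 2546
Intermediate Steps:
Function('f')(n) = Mul(n, Add(5, n))
Mul(Add(72, -5), Add(Mul(b, -1), Function('f')(4))) = Mul(Add(72, -5), Add(Mul(-2, -1), Mul(4, Add(5, 4)))) = Mul(67, Add(2, Mul(4, 9))) = Mul(67, Add(2, 36)) = Mul(67, 38) = 2546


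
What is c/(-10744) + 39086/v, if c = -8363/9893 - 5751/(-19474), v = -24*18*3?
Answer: -388961243500483/12897063584496 ≈ -30.159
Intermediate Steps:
v = -1296 (v = -432*3 = -1296)
c = -8151263/14819714 (c = -8363*1/9893 - 5751*(-1/19474) = -8363/9893 + 5751/19474 = -8151263/14819714 ≈ -0.55003)
c/(-10744) + 39086/v = -8151263/14819714/(-10744) + 39086/(-1296) = -8151263/14819714*(-1/10744) + 39086*(-1/1296) = 8151263/159223007216 - 19543/648 = -388961243500483/12897063584496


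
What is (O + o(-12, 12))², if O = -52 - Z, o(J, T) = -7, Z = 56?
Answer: 13225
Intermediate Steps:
O = -108 (O = -52 - 1*56 = -52 - 56 = -108)
(O + o(-12, 12))² = (-108 - 7)² = (-115)² = 13225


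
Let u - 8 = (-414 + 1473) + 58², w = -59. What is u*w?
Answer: -261429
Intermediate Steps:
u = 4431 (u = 8 + ((-414 + 1473) + 58²) = 8 + (1059 + 3364) = 8 + 4423 = 4431)
u*w = 4431*(-59) = -261429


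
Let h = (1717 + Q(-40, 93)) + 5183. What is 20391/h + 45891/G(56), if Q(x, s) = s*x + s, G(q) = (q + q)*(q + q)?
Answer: 135328649/13685504 ≈ 9.8885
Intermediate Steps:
G(q) = 4*q**2 (G(q) = (2*q)*(2*q) = 4*q**2)
Q(x, s) = s + s*x
h = 3273 (h = (1717 + 93*(1 - 40)) + 5183 = (1717 + 93*(-39)) + 5183 = (1717 - 3627) + 5183 = -1910 + 5183 = 3273)
20391/h + 45891/G(56) = 20391/3273 + 45891/((4*56**2)) = 20391*(1/3273) + 45891/((4*3136)) = 6797/1091 + 45891/12544 = 135328649/13685504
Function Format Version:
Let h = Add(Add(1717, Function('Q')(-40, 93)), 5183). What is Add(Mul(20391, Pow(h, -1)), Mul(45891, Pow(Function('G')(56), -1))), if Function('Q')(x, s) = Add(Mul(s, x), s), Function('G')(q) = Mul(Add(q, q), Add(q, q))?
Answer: Rational(135328649, 13685504) ≈ 9.8885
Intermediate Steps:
Function('G')(q) = Mul(4, Pow(q, 2)) (Function('G')(q) = Mul(Mul(2, q), Mul(2, q)) = Mul(4, Pow(q, 2)))
Function('Q')(x, s) = Add(s, Mul(s, x))
h = 3273 (h = Add(Add(1717, Mul(93, Add(1, -40))), 5183) = Add(Add(1717, Mul(93, -39)), 5183) = Add(Add(1717, -3627), 5183) = Add(-1910, 5183) = 3273)
Add(Mul(20391, Pow(h, -1)), Mul(45891, Pow(Function('G')(56), -1))) = Add(Mul(20391, Pow(3273, -1)), Mul(45891, Pow(Mul(4, Pow(56, 2)), -1))) = Add(Mul(20391, Rational(1, 3273)), Mul(45891, Pow(Mul(4, 3136), -1))) = Add(Rational(6797, 1091), Mul(45891, Pow(12544, -1))) = Add(Rational(6797, 1091), Mul(45891, Rational(1, 12544))) = Add(Rational(6797, 1091), Rational(45891, 12544)) = Rational(135328649, 13685504)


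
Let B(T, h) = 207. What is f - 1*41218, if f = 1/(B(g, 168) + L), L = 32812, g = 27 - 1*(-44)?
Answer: -1360977141/33019 ≈ -41218.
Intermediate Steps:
g = 71 (g = 27 + 44 = 71)
f = 1/33019 (f = 1/(207 + 32812) = 1/33019 ≈ 3.0286e-5)
f - 1*41218 = 1/33019 - 1*41218 = 1/33019 - 41218 = -1360977141/33019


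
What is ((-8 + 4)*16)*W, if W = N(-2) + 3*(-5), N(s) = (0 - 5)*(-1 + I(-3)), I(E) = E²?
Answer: 3520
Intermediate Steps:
N(s) = -40 (N(s) = (0 - 5)*(-1 + (-3)²) = -5*(-1 + 9) = -5*8 = -40)
W = -55 (W = -40 + 3*(-5) = -40 - 15 = -55)
((-8 + 4)*16)*W = ((-8 + 4)*16)*(-55) = -4*16*(-55) = -64*(-55) = 3520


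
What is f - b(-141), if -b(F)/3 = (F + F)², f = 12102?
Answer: 250674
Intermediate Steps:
b(F) = -12*F² (b(F) = -3*(F + F)² = -3*4*F² = -12*F²)
f - b(-141) = 12102 - (-12)*(-141)² = 12102 - (-12)*19881 = 12102 - 1*(-238572) = 12102 + 238572 = 250674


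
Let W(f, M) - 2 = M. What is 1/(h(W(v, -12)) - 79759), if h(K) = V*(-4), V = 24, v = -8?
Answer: -1/79855 ≈ -1.2523e-5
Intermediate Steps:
W(f, M) = 2 + M
h(K) = -96 (h(K) = 24*(-4) = -96)
1/(h(W(v, -12)) - 79759) = 1/(-96 - 79759) = 1/(-79855) = -1/79855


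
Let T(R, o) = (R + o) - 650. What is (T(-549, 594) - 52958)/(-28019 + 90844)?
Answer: -53563/62825 ≈ -0.85257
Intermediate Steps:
T(R, o) = -650 + R + o
(T(-549, 594) - 52958)/(-28019 + 90844) = ((-650 - 549 + 594) - 52958)/(-28019 + 90844) = (-605 - 52958)/62825 = -53563*1/62825 = -53563/62825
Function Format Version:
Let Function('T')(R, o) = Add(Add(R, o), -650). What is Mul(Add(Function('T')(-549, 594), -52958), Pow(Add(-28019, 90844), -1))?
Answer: Rational(-53563, 62825) ≈ -0.85257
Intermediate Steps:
Function('T')(R, o) = Add(-650, R, o)
Mul(Add(Function('T')(-549, 594), -52958), Pow(Add(-28019, 90844), -1)) = Mul(Add(Add(-650, -549, 594), -52958), Pow(Add(-28019, 90844), -1)) = Mul(Add(-605, -52958), Pow(62825, -1)) = Mul(-53563, Rational(1, 62825)) = Rational(-53563, 62825)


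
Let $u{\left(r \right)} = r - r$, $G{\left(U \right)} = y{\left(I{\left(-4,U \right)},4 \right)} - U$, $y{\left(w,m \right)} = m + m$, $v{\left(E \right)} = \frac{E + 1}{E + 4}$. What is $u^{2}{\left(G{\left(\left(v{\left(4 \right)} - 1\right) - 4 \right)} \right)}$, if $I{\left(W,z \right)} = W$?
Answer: $0$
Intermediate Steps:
$v{\left(E \right)} = \frac{1 + E}{4 + E}$
$y{\left(w,m \right)} = 2 m$
$G{\left(U \right)} = 8 - U$ ($G{\left(U \right)} = 2 \cdot 4 - U = 8 - U$)
$u{\left(r \right)} = 0$
$u^{2}{\left(G{\left(\left(v{\left(4 \right)} - 1\right) - 4 \right)} \right)} = 0^{2} = 0$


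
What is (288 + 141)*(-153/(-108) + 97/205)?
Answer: 664807/820 ≈ 810.74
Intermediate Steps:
(288 + 141)*(-153/(-108) + 97/205) = 429*(-153*(-1/108) + 97*(1/205)) = 429*(17/12 + 97/205) = 429*(4649/2460) = 664807/820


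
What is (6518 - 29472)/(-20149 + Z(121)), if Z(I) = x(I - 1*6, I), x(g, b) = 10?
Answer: 22954/20139 ≈ 1.1398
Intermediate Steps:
Z(I) = 10
(6518 - 29472)/(-20149 + Z(121)) = (6518 - 29472)/(-20149 + 10) = -22954/(-20139) = -22954*(-1/20139) = 22954/20139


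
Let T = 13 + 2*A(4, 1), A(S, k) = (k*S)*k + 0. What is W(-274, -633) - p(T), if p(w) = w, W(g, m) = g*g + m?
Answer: 74422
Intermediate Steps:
A(S, k) = S*k**2 (A(S, k) = (S*k)*k + 0 = S*k**2 + 0 = S*k**2)
W(g, m) = m + g**2 (W(g, m) = g**2 + m = m + g**2)
T = 21 (T = 13 + 2*(4*1**2) = 13 + 2*(4*1) = 13 + 2*4 = 13 + 8 = 21)
W(-274, -633) - p(T) = (-633 + (-274)**2) - 1*21 = (-633 + 75076) - 21 = 74443 - 21 = 74422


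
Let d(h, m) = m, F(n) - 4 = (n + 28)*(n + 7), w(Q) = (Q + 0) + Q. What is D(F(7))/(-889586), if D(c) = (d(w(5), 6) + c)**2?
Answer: -125000/444793 ≈ -0.28103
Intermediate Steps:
w(Q) = 2*Q (w(Q) = Q + Q = 2*Q)
F(n) = 4 + (7 + n)*(28 + n) (F(n) = 4 + (n + 28)*(n + 7) = 4 + (28 + n)*(7 + n) = 4 + (7 + n)*(28 + n))
D(c) = (6 + c)**2
D(F(7))/(-889586) = (6 + (200 + 7**2 + 35*7))**2/(-889586) = (6 + (200 + 49 + 245))**2*(-1/889586) = (6 + 494)**2*(-1/889586) = 500**2*(-1/889586) = 250000*(-1/889586) = -125000/444793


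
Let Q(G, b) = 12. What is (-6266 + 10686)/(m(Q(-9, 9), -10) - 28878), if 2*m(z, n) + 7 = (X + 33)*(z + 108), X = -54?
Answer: -8840/60283 ≈ -0.14664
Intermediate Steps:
m(z, n) = -2275/2 - 21*z/2 (m(z, n) = -7/2 + ((-54 + 33)*(z + 108))/2 = -7/2 + (-21*(108 + z))/2 = -7/2 + (-2268 - 21*z)/2 = -7/2 + (-1134 - 21*z/2) = -2275/2 - 21*z/2)
(-6266 + 10686)/(m(Q(-9, 9), -10) - 28878) = (-6266 + 10686)/((-2275/2 - 21/2*12) - 28878) = 4420/((-2275/2 - 126) - 28878) = 4420/(-2527/2 - 28878) = 4420/(-60283/2) = 4420*(-2/60283) = -8840/60283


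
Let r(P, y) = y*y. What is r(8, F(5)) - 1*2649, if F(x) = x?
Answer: -2624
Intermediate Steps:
r(P, y) = y²
r(8, F(5)) - 1*2649 = 5² - 1*2649 = 25 - 2649 = -2624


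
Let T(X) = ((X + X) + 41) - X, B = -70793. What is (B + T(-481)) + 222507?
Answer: 151274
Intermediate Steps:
T(X) = 41 + X (T(X) = (2*X + 41) - X = (41 + 2*X) - X = 41 + X)
(B + T(-481)) + 222507 = (-70793 + (41 - 481)) + 222507 = (-70793 - 440) + 222507 = -71233 + 222507 = 151274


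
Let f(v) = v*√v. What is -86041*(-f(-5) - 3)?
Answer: 258123 - 430205*I*√5 ≈ 2.5812e+5 - 9.6197e+5*I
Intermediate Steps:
f(v) = v^(3/2)
-86041*(-f(-5) - 3) = -86041*(-(-5)^(3/2) - 3) = -86041*(-(-5)*I*√5 - 3) = -86041*(5*I*√5 - 3) = -86041*(-3 + 5*I*√5) = 258123 - 430205*I*√5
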